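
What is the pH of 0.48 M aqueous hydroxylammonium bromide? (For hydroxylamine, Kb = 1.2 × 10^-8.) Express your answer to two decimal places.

NH3OH+ is the conjugate acid of the weak base NH2OH.
Ka = Kw/Kb = 1.0×10^-14 / 1.2 × 10^-8 = 8.33 × 10^-7
From the ICE table, Ka = x²/(0.48 − x) = 8.33 × 10^-7.
Since Ka ≪ C₀, x ≈ √(Ka·C₀) = 6.32 × 10^-4 M.
(x/C₀ = 0.13% < 5%, so the approximation holds.)
pH = −log(6.32 × 10^-4) = 3.20

pH = 3.20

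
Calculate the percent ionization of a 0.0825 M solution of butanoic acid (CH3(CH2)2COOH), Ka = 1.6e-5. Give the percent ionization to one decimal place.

1.4%

CH3(CH2)2COOH ⇌ CH3(CH2)2COO- + H+; let x = [H+] at equilibrium.
x ≈ √(Ka·C₀) = √(1.6 × 10^-5 × 0.0825) = 1.15 × 10^-3 M
% ionization = x/C₀ × 100% = 1.15 × 10^-3/0.0825 × 100% = 1.4%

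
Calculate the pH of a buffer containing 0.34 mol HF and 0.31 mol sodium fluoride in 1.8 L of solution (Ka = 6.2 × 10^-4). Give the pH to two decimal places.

pKa = −log(6.2 × 10^-4) = 3.208
Using pH = pKa + log([base]/[acid]) with [base]/[acid] = 0.31/0.34:
pH = 3.208 + (-0.040) = 3.17

pH = 3.17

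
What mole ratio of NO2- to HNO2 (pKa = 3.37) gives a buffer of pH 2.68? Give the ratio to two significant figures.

pH = pKa + log(r) ⇒ log(r) = 2.68 − 3.37 = -0.69
r = [NO2-]/[HNO2] = 10^(-0.69) = 0.204

ratio = 0.20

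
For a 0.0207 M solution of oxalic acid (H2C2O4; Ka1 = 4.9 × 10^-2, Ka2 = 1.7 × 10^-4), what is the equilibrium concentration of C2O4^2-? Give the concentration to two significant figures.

1.7 × 10^-4 M

First ionization gives [H+] ≈ [HC2O4-] = 1.57 × 10^-2 M.
Second step: Ka2 = [H+][C2O4^2-]/[HC2O4-] ≈ [C2O4^2-] (since [H+] ≈ [HC2O4-]).
So [C2O4^2-] ≈ Ka2.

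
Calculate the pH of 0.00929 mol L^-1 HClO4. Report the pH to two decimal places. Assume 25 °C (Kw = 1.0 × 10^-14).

pH = 2.03

HClO4 is a strong acid and dissociates completely, so [H+] = 0.00929 M.
pH = -log(0.00929) = 2.03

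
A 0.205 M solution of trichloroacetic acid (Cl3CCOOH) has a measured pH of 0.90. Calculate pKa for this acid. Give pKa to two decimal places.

pKa = 0.70

[H+] = 10^(-0.90) = 1.26 × 10^-1 M
At equilibrium [HA] = 0.205 − 1.26 × 10^-1 = 7.90 × 10^-2 M
Ka = [H+][A-]/[HA] = (1.26 × 10^-1)² / 7.90 × 10^-2 = 2.01 × 10^-1
pKa = -log(2.01 × 10^-1) = 0.70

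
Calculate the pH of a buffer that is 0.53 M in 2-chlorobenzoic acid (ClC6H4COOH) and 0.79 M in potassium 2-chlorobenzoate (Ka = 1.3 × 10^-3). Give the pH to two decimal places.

pKa = −log(1.3 × 10^-3) = 2.886
Using pH = pKa + log([base]/[acid]) with [base]/[acid] = 0.79/0.53:
pH = 2.886 + (+0.173) = 3.06

pH = 3.06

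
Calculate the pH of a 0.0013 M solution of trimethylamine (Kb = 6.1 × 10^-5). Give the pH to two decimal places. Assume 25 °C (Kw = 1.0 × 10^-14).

pH = 10.40

(CH3)3N + H2O ⇌ (CH3)3NH+ + OH-
From the ICE table, Kb = x²/(0.0013 − x) = 6.1 × 10^-5.
The 5% rule fails; solving x² + Kb·x − Kb·C₀ = 0 exactly:
x = [−6.1e-05 + √(6.1e-05² + 3.17e-07)]/2 = 2.53 × 10^-4 M
pOH = 3.60, so pH = 14.00 − pOH = 10.40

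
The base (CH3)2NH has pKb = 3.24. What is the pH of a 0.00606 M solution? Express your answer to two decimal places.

(CH3)2NH + H2O ⇌ (CH3)2NH2+ + OH-
Kb = 10^(−3.24) = 5.75 × 10^-4
Kb = x²/(0.00606 − x) = 5.75 × 10^-4
x is not negligible relative to C₀; solve x² + 0.000575·x − 3.48e-06 = 0.
x = (−Kb + √(Kb² + 4·Kb·C₀))/2 = 1.60 × 10^-3 M
pOH = 2.80, so pH = 14.00 − pOH = 11.20

pH = 11.20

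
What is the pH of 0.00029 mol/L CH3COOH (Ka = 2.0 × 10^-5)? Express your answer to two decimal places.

CH3COOH ⇌ CH3COO- + H+
Ka = [H+]²/(0.00029 − [H+]) = 2.0 × 10^-5
Here C₀/Ka ≈ 14.5, so the small-[H+] approximation fails. Use the quadratic:
[H+] = [−2e-05 + √(2e-05² + 2.32e-08)]/2 = 6.68 × 10^-5 M
pH = −log[H+] = −log(6.68 × 10^-5) = 4.18

pH = 4.18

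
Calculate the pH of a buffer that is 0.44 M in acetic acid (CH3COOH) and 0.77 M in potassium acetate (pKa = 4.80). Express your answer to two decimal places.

Using pH = pKa + log([base]/[acid]) with [base]/[acid] = 0.77/0.44:
pH = 4.80 + (+0.243) = 5.04

pH = 5.04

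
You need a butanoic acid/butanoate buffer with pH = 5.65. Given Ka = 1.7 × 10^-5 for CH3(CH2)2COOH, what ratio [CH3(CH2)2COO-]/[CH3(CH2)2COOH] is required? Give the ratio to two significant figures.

pKa = -log(1.7 × 10^-5) = 4.770
pH = pKa + log(r) ⇒ log(r) = 5.65 − 4.770 = +0.880
r = [CH3(CH2)2COO-]/[CH3(CH2)2COOH] = 10^(+0.880) = 7.59

ratio = 7.6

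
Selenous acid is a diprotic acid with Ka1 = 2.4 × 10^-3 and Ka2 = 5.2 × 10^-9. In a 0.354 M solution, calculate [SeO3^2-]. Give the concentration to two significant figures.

5.2 × 10^-9 M

First ionization gives [H+] ≈ [HSeO3-] = 2.80 × 10^-2 M.
Second step: Ka2 = [H+][SeO3^2-]/[HSeO3-] ≈ [SeO3^2-] (since [H+] ≈ [HSeO3-]).
So [SeO3^2-] ≈ Ka2.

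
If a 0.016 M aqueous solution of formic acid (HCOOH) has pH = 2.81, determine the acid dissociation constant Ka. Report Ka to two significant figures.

[H+] = 10^(-2.81) = 1.55 × 10^-3 M
At equilibrium [HA] = 0.016 − 1.55 × 10^-3 = 1.45 × 10^-2 M
Ka = [H+][A-]/[HA] = (1.55 × 10^-3)² / 1.45 × 10^-2 = 1.7 × 10^-4

Ka = 1.7 × 10^-4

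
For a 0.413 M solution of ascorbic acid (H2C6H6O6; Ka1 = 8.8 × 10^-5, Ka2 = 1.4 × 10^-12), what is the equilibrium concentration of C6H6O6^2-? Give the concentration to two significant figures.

1.4 × 10^-12 M

First ionization gives [H+] ≈ [HC6H6O6-] = 6.03 × 10^-3 M.
Second step: Ka2 = [H+][C6H6O6^2-]/[HC6H6O6-] ≈ [C6H6O6^2-] (since [H+] ≈ [HC6H6O6-]).
So [C6H6O6^2-] ≈ Ka2.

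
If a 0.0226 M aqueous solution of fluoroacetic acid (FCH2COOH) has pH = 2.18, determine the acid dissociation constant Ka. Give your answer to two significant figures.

[H+] = 10^(-2.18) = 6.61 × 10^-3 M
At equilibrium [HA] = 0.0226 − 6.61 × 10^-3 = 1.60 × 10^-2 M
Ka = [H+][A-]/[HA] = (6.61 × 10^-3)² / 1.60 × 10^-2 = 2.7 × 10^-3

Ka = 2.7 × 10^-3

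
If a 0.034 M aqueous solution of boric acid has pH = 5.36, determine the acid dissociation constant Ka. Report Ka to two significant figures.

Ka = 5.6 × 10^-10

[H+] = 10^(-5.36) = 4.37 × 10^-6 M
At equilibrium [HA] = 0.034 − 4.37 × 10^-6 = 3.40 × 10^-2 M
Ka = [H+][A-]/[HA] = (4.37 × 10^-6)² / 3.40 × 10^-2 = 5.6 × 10^-10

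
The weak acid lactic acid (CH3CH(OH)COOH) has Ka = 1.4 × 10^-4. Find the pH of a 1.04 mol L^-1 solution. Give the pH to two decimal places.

CH3CH(OH)COOH ⇌ CH3CH(OH)COO- + H+
From the ICE table, Ka = x²/(1.04 − x) = 1.4 × 10^-4.
Since Ka ≪ C₀, x ≈ √(Ka·C₀) = 1.21 × 10^-2 M.
pH = −log(1.21 × 10^-2) = 1.92

pH = 1.92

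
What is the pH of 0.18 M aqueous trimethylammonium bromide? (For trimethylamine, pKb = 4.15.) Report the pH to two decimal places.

(CH3)3NH+ is the conjugate acid of the weak base (CH3)3N.
Kb = 10^(−4.15) = 7.08 × 10^-5
Ka = Kw/Kb = 1.0×10^-14 / 7.08 × 10^-5 = 1.41 × 10^-10
From the ICE table, Ka = x²/(0.18 − x) = 1.41 × 10^-10.
Neglecting x in the denominator: x = √(1.41 × 10^-10 × 0.18) = 5.04 × 10^-6 M
Check: 0.0028% ionized — well under 5%, approximation valid.
pH = −log(5.04 × 10^-6) = 5.30

pH = 5.30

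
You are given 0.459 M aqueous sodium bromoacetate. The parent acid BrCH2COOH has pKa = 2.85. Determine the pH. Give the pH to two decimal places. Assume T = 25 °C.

BrCH2COO- is the conjugate base of the weak acid BrCH2COOH.
Ka = 10^(−2.85) = 1.41 × 10^-3
Kb = Kw/Ka = 1.0×10^-14 / 1.41 × 10^-3 = 7.09 × 10^-12
From the ICE table, Kb = [OH-]²/(0.459 − [OH-]) = 7.09 × 10^-12.
Assume [OH-] ≪ 0.459: [OH-] ≈ √(7.09 × 10^-12 × 0.459) = 1.80 × 10^-6 M
Check: 0.00039% ionized — well under 5%, approximation valid.
pOH = 5.74, so pH = 14.00 − pOH = 8.26

pH = 8.26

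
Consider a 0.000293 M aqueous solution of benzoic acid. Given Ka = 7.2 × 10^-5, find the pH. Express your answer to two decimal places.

pH = 3.94

C6H5COOH ⇌ C6H5COO- + H+
Ka = x²/(0.000293 − x) = 7.2 × 10^-5
x is not negligible relative to C₀; solve x² + 7.2e-05·x − 2.11e-08 = 0.
x = (−Ka + √(Ka² + 4·Ka·C₀))/2 = 1.14 × 10^-4 M
pH = −log[H+] = −log(1.14 × 10^-4) = 3.94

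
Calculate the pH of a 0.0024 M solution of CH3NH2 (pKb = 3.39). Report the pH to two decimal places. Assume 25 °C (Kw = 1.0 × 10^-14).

pH = 10.91

CH3NH2 + H2O ⇌ CH3NH3+ + OH-
Kb = 10^(−3.39) = 4.07 × 10^-4
From the ICE table, Kb = [OH-]²/(0.0024 − [OH-]) = 4.07 × 10^-4.
Here C₀/Kb ≈ 5.9, so the small-[OH-] approximation fails. Use the quadratic:
[OH-] = [−0.000407 + √(0.000407² + 3.91e-06)]/2 = 8.06 × 10^-4 M
pOH = 3.09, so pH = 14.00 − pOH = 10.91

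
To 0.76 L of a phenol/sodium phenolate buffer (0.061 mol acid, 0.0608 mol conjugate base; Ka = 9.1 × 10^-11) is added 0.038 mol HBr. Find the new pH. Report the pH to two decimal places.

pH = 9.40

Added H+ converts C6H5O- to C6H5OH: C6H5OH → 0.099 mol, C6H5O- → 0.0228 mol.
pKa = −log(9.1 × 10^-11) = 10.041
pH = pKa + log(n_C6H5O-/n_C6H5OH) = 10.041 + log(0.0228/0.099) = 10.041 + (-0.638)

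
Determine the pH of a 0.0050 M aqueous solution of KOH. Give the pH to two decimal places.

KOH is a strong base; [OH-] = 0.005 M.
pOH = -log(0.005) = 2.30
pH = 14.00 - 2.30 = 11.70

pH = 11.70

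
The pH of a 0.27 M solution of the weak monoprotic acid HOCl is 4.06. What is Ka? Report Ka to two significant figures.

[H+] = 10^(-4.06) = 8.71 × 10^-5 M
At equilibrium [HA] = 0.27 − 8.71 × 10^-5 = 2.70 × 10^-1 M
Ka = [H+][A-]/[HA] = (8.71 × 10^-5)² / 2.70 × 10^-1 = 2.8 × 10^-8

Ka = 2.8 × 10^-8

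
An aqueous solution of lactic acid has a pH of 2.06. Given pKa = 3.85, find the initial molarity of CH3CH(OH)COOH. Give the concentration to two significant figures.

[H+] = 10^(-2.06) = 8.71 × 10^-3 M = x
Ka = 10^(−3.85) = 1.41 × 10^-4
Ka = x²/(C₀ − x) ⇒ C₀ = x + x²/Ka
C₀ = 8.71 × 10^-3 + (8.71 × 10^-3)²/(1.41 × 10^-4) = 5.47 × 10^-1 M

C₀ = 5.5 × 10^-1 M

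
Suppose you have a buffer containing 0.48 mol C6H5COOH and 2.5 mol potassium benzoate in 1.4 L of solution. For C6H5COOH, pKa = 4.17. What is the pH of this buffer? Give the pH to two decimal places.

pH = pKa + log([A⁻]/[HA]) = 4.17 + log(2.5/0.48)
pH = 4.17 + (+0.717) = 4.89

pH = 4.89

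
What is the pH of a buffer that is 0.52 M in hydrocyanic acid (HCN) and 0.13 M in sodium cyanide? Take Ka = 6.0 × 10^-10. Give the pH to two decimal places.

pKa = −log(6.0 × 10^-10) = 9.222
Using pH = pKa + log([base]/[acid]) with [base]/[acid] = 0.13/0.52:
pH = 9.222 + (-0.602) = 8.62

pH = 8.62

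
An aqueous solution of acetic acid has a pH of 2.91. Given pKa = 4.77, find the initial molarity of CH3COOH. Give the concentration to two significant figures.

C₀ = 9.0 × 10^-2 M

[H+] = 10^(-2.91) = 1.23 × 10^-3 M = x
Ka = 10^(−4.77) = 1.70 × 10^-5
Ka = x²/(C₀ − x) ⇒ C₀ = x + x²/Ka
C₀ = 1.23 × 10^-3 + (1.23 × 10^-3)²/(1.70 × 10^-5) = 9.02 × 10^-2 M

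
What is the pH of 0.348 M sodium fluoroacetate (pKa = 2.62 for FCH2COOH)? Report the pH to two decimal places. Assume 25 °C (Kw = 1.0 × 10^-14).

FCH2COO- is the conjugate base of the weak acid FCH2COOH.
Ka = 10^(−2.62) = 2.40 × 10^-3
Kb = Kw/Ka = 1.0×10^-14 / 2.40 × 10^-3 = 4.17 × 10^-12
Kb = [OH-]²/(0.348 − [OH-]) = 4.17 × 10^-12
Assume [OH-] ≪ 0.348: [OH-] ≈ √(4.17 × 10^-12 × 0.348) = 1.20 × 10^-6 M
Check: 0.00035% ionized — well under 5%, approximation valid.
pOH = −log(1.20 × 10^-6) = 5.92; pH = 14.00 − 5.92 = 8.08

pH = 8.08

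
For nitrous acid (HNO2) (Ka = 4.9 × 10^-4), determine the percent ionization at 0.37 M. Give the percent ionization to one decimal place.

HNO2 ⇌ NO2- + H+; let x = [H+] at equilibrium.
x ≈ √(Ka·C₀) = √(4.9 × 10^-4 × 0.37) = 1.35 × 10^-2 M
Fraction ionized = 1.35 × 10^-2 / 0.37 = 0.0365 → 3.6%

3.6%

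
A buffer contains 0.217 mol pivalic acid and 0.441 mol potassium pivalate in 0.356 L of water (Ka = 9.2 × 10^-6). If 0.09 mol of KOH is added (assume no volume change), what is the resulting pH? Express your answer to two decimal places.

After neutralization: n((CH3)3CCOOH) = 0.127 mol, n((CH3)3CCOO-) = 0.531 mol.
pKa = −log(9.2 × 10^-6) = 5.036
Henderson–Hasselbalch with mole ratio 0.531/0.127: pH = 5.036 + (+0.621)

pH = 5.66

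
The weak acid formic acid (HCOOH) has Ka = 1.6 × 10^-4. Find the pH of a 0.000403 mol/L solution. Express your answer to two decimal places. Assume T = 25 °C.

pH = 3.73

HCOOH ⇌ HCOO- + H+
Ka = [H+]²/(0.000403 − [H+]) = 1.6 × 10^-4
Here C₀/Ka ≈ 2.52, so the small-[H+] approximation fails. Use the quadratic:
[H+] = [−0.00016 + √(0.00016² + 2.58e-07)]/2 = 1.86 × 10^-4 M
pH = −log(1.86 × 10^-4) = 3.73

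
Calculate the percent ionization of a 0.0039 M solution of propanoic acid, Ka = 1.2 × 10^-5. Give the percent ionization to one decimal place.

CH3CH2COOH ⇌ CH3CH2COO- + H+; let x = [H+] at equilibrium.
Ka = x²/(C₀ − x); solving the quadratic gives x = 2.10 × 10^-4 M.
Fraction ionized = 2.10 × 10^-4 / 0.0039 = 0.0538 → 5.4%

5.4%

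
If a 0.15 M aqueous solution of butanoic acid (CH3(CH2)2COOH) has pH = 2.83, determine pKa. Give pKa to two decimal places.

[H+] = 10^(-2.83) = 1.48 × 10^-3 M
At equilibrium [HA] = 0.15 − 1.48 × 10^-3 = 1.49 × 10^-1 M
Ka = [H+][A-]/[HA] = (1.48 × 10^-3)² / 1.49 × 10^-1 = 1.47 × 10^-5
pKa = -log(1.47 × 10^-5) = 4.83

pKa = 4.83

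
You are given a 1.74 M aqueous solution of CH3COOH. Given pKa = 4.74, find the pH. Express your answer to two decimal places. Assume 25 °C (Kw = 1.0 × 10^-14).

CH3COOH ⇌ CH3COO- + H+
Ka = 10^(−4.74) = 1.82 × 10^-5
From the ICE table, Ka = [H+]²/(1.74 − [H+]) = 1.82 × 10^-5.
Assume [H+] ≪ 1.74: [H+] ≈ √(1.82 × 10^-5 × 1.74) = 5.63 × 10^-3 M
pH = −log[H+] = −log(5.63 × 10^-3) = 2.25

pH = 2.25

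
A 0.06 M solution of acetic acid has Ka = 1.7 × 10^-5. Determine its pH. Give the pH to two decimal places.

CH3COOH ⇌ CH3COO- + H+
Ka = [H+]²/(0.06 − [H+]) = 1.7 × 10^-5
Assume [H+] ≪ 0.06: [H+] ≈ √(1.7 × 10^-5 × 0.06) = 1.01 × 10^-3 M
pH = −log[H+] = −log(1.01 × 10^-3) = 3.00

pH = 3.00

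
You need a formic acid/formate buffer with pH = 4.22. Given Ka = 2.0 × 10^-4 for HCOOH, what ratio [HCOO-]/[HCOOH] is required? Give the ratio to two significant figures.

pKa = -log(2.0 × 10^-4) = 3.699
pH = pKa + log(r) ⇒ log(r) = 4.22 − 3.699 = +0.521
r = [HCOO-]/[HCOOH] = 10^(+0.521) = 3.32

ratio = 3.3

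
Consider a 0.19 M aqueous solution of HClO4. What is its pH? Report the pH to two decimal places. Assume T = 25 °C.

pH = 0.72

HClO4 is a strong acid and dissociates completely, so [H+] = 0.19 M.
pH = -log(0.19) = 0.72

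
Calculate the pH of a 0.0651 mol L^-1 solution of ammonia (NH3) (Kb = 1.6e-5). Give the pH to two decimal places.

pH = 11.01

NH3 + H2O ⇌ NH4+ + OH-
From the ICE table, Kb = x²/(0.0651 − x) = 1.6 × 10^-5.
Since Kb ≪ C₀, x ≈ √(Kb·C₀) = 1.02 × 10^-3 M.
(x/C₀ = 1.6% < 5%, so the approximation holds.)
pOH = 2.99, so pH = 14.00 − pOH = 11.01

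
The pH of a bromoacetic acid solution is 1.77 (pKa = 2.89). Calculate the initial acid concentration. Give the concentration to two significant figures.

[H+] = 10^(-1.77) = 1.70 × 10^-2 M = x
Ka = 10^(−2.89) = 1.29 × 10^-3
Ka = x²/(C₀ − x) ⇒ C₀ = x + x²/Ka
C₀ = 1.70 × 10^-2 + (1.70 × 10^-2)²/(1.29 × 10^-3) = 2.41 × 10^-1 M

C₀ = 2.4 × 10^-1 M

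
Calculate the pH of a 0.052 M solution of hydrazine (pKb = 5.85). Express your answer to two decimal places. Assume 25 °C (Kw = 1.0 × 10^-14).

N2H4 + H2O ⇌ N2H5+ + OH-
Kb = 10^(−5.85) = 1.41 × 10^-6
Kb = [OH-]²/(0.052 − [OH-]) = 1.41 × 10^-6
Neglecting [OH-] in the denominator: [OH-] = √(1.41 × 10^-6 × 0.052) = 2.71 × 10^-4 M
Check: 0.52% ionized — well under 5%, approximation valid.
pOH = 3.57, so pH = 14.00 − pOH = 10.43

pH = 10.43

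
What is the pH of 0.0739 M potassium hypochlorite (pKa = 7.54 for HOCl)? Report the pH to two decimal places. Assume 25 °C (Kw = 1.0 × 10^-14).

pH = 10.20

OCl- is the conjugate base of the weak acid HOCl.
Ka = 10^(−7.54) = 2.88 × 10^-8
Kb = Kw/Ka = 1.0×10^-14 / 2.88 × 10^-8 = 3.47 × 10^-7
Let x = [OH-] at equilibrium. Kb = x²/(0.0739 − x).
Since Kb ≪ C₀, x ≈ √(Kb·C₀) = 1.60 × 10^-4 M.
(x/C₀ = 0.22% < 5%, so the approximation holds.)
pOH = 3.80, so pH = 14.00 − pOH = 10.20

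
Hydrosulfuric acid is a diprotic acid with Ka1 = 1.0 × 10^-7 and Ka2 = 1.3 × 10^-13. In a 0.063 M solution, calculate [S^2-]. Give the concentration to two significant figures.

1.3 × 10^-13 M

First ionization gives [H+] ≈ [HS-] = 7.94 × 10^-5 M.
Second step: Ka2 = [H+][S^2-]/[HS-] ≈ [S^2-] (since [H+] ≈ [HS-]).
So [S^2-] ≈ Ka2.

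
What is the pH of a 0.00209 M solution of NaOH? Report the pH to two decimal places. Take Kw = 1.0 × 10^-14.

NaOH is a strong base; [OH-] = 0.00209 M.
pOH = -log(0.00209) = 2.68
pH = 14.00 - 2.68 = 11.32

pH = 11.32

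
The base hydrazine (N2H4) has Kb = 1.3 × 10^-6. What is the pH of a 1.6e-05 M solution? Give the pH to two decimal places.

pH = 8.60

N2H4 + H2O ⇌ N2H5+ + OH-
Kb = x²/(1.6e-05 − x) = 1.3 × 10^-6
The 5% rule fails; solving x² + Kb·x − Kb·C₀ = 0 exactly:
x = (−Kb + √(Kb² + 4·Kb·C₀))/2 = 3.96 × 10^-6 M
pOH = 5.40, so pH = 14.00 − pOH = 8.60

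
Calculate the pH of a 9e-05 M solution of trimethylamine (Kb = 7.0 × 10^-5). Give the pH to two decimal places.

pH = 9.71

(CH3)3N + H2O ⇌ (CH3)3NH+ + OH-
From the ICE table, Kb = x²/(9e-05 − x) = 7.0 × 10^-5.
x is not negligible relative to C₀; solve x² + 7e-05·x − 6.3e-09 = 0.
x = [−7e-05 + √(7e-05² + 2.52e-08)]/2 = 5.17 × 10^-5 M
pOH = 4.29, so pH = 14.00 − pOH = 9.71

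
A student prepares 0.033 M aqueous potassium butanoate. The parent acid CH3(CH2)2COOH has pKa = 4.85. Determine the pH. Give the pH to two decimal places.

CH3(CH2)2COO- is the conjugate base of the weak acid CH3(CH2)2COOH.
Ka = 10^(−4.85) = 1.41 × 10^-5
Kb = Kw/Ka = 1.0×10^-14 / 1.41 × 10^-5 = 7.09 × 10^-10
From the ICE table, Kb = x²/(0.033 − x) = 7.09 × 10^-10.
Since Kb ≪ C₀, x ≈ √(Kb·C₀) = 4.84 × 10^-6 M.
Check: 0.015% ionized — well under 5%, approximation valid.
pOH = 5.32, so pH = 14.00 − pOH = 8.68

pH = 8.68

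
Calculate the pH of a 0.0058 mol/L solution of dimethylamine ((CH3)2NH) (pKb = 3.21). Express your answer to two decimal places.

(CH3)2NH + H2O ⇌ (CH3)2NH2+ + OH-
Kb = 10^(−3.21) = 6.17 × 10^-4
Let x = [OH-] at equilibrium. Kb = x²/(0.0058 − x).
x is not negligible relative to C₀; solve x² + 0.000617·x − 3.58e-06 = 0.
x = (−Kb + √(Kb² + 4·Kb·C₀))/2 = 1.61 × 10^-3 M
pOH = 2.79, so pH = 14.00 − pOH = 11.21

pH = 11.21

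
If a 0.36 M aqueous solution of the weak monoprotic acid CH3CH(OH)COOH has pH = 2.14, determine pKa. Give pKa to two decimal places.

pKa = 3.83

[H+] = 10^(-2.14) = 7.24 × 10^-3 M
At equilibrium [HA] = 0.36 − 7.24 × 10^-3 = 3.53 × 10^-1 M
Ka = [H+][A-]/[HA] = (7.24 × 10^-3)² / 3.53 × 10^-1 = 1.48 × 10^-4
pKa = -log(1.48 × 10^-4) = 3.83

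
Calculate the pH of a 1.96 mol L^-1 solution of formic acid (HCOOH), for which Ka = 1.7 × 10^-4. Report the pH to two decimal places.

HCOOH ⇌ HCOO- + H+
Let x = [H+] at equilibrium. Ka = x²/(1.96 − x).
Neglecting x in the denominator: x = √(1.7 × 10^-4 × 1.96) = 1.83 × 10^-2 M
pH = −log[H+] = −log(1.83 × 10^-2) = 1.74

pH = 1.74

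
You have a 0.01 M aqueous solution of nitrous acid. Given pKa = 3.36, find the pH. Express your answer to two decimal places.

pH = 2.73

HNO2 ⇌ NO2- + H+
Ka = 10^(−3.36) = 4.37 × 10^-4
Ka = x²/(0.01 − x) = 4.37 × 10^-4
The 5% rule fails; solving x² + Ka·x − Ka·C₀ = 0 exactly:
x = (−Ka + √(Ka² + 4·Ka·C₀))/2 = 1.88 × 10^-3 M
pH = −log[H+] = −log(1.88 × 10^-3) = 2.73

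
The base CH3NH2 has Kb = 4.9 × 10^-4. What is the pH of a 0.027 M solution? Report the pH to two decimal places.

CH3NH2 + H2O ⇌ CH3NH3+ + OH-
Kb = [OH-]²/(0.027 − [OH-]) = 4.9 × 10^-4
The 5% rule fails; solving [OH-]² + Kb·[OH-] − Kb·C₀ = 0 exactly:
[OH-] = (−Kb + √(Kb² + 4·Kb·C₀))/2 = 3.40 × 10^-3 M
pOH = 2.47, so pH = 14.00 − pOH = 11.53

pH = 11.53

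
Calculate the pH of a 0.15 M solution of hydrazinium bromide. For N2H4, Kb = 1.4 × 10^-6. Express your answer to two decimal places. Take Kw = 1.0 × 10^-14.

pH = 4.49

N2H5+ is the conjugate acid of the weak base N2H4.
Ka = Kw/Kb = 1.0×10^-14 / 1.4 × 10^-6 = 7.14 × 10^-9
From the ICE table, Ka = x²/(0.15 − x) = 7.14 × 10^-9.
Since Ka ≪ C₀, x ≈ √(Ka·C₀) = 3.27 × 10^-5 M.
(x/C₀ = 0.022% < 5%, so the approximation holds.)
pH = −log[H+] = −log(3.27 × 10^-5) = 4.49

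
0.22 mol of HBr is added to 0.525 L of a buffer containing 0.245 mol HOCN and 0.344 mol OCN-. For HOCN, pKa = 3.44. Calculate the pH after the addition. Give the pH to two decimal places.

pH = 2.87

Added H+ converts OCN- to HOCN: HOCN → 0.465 mol, OCN- → 0.124 mol.
pH = pKa + log([A⁻]/[HA]) = 3.44 + log(0.124/0.465) = 3.44 -0.574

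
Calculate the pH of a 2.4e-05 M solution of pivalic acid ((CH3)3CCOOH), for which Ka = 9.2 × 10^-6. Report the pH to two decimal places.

pH = 4.96

(CH3)3CCOOH ⇌ (CH3)3CCOO- + H+
From the ICE table, Ka = x²/(2.4e-05 − x) = 9.2 × 10^-6.
x is not negligible relative to C₀; solve x² + 9.2e-06·x − 2.21e-10 = 0.
x = [−9.2e-06 + √(9.2e-06² + 8.83e-10)]/2 = 1.10 × 10^-5 M
pH = −log(1.10 × 10^-5) = 4.96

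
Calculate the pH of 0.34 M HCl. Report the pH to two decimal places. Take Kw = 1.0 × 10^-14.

HCl is a strong acid and dissociates completely, so [H+] = 0.34 M.
pH = -log(0.34) = 0.47

pH = 0.47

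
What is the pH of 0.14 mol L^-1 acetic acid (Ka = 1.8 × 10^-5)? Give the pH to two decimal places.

CH3COOH ⇌ CH3COO- + H+
Ka = [H+]²/(0.14 − [H+]) = 1.8 × 10^-5
Assume [H+] ≪ 0.14: [H+] ≈ √(1.8 × 10^-5 × 0.14) = 1.59 × 10^-3 M
([H+]/C₀ = 1.1% < 5%, so the approximation holds.)
pH = −log[H+] = −log(1.59 × 10^-3) = 2.80

pH = 2.80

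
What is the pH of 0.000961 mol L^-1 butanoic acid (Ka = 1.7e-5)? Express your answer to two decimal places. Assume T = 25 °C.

pH = 3.92

CH3(CH2)2COOH ⇌ CH3(CH2)2COO- + H+
From the ICE table, Ka = [H+]²/(0.000961 − [H+]) = 1.7 × 10^-5.
Here C₀/Ka ≈ 56.5, so the small-[H+] approximation fails. Use the quadratic:
[H+] = [−1.7e-05 + √(1.7e-05² + 6.53e-08)]/2 = 1.20 × 10^-4 M
pH = −log(1.20 × 10^-4) = 3.92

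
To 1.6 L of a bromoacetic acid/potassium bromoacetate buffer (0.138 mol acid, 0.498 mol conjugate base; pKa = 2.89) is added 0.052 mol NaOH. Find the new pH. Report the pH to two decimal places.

After neutralization: n(BrCH2COOH) = 0.086 mol, n(BrCH2COO-) = 0.55 mol.
pH = pKa + log(n_BrCH2COO-/n_BrCH2COOH) = 2.89 + log(0.55/0.086) = 2.89 + (+0.806)

pH = 3.70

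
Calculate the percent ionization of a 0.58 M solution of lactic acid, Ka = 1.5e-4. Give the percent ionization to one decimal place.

CH3CH(OH)COOH ⇌ CH3CH(OH)COO- + H+; let x = [H+] at equilibrium.
x ≈ √(Ka·C₀) = √(1.5 × 10^-4 × 0.58) = 9.33 × 10^-3 M
Fraction ionized = 9.33 × 10^-3 / 0.58 = 0.0161 → 1.6%

1.6%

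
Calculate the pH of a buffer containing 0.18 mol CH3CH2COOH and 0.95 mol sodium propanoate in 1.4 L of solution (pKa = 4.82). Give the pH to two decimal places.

pH = 5.54

Henderson–Hasselbalch: pH = pKa + log([CH3CH2COO-]/[CH3CH2COOH]) = 4.82 + log(0.95/0.18)
pH = 4.82 + (+0.722) = 5.54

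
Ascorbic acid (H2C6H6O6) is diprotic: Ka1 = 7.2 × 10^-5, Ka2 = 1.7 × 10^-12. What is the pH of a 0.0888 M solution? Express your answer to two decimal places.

Ka1 ≫ Ka2, so treat the first dissociation as the only significant source of H+.
Ka1 = x²/(0.0888 − x) = 7.2 × 10^-5
x ≈ √(7.2 × 10^-5 × 0.0888) = 2.53 × 10^-3 M
pH = −log(2.53 × 10^-3) = 2.60

pH = 2.60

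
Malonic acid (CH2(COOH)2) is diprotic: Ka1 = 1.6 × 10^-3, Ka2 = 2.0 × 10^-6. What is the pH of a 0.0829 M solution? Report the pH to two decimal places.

Since Ka1 ≫ Ka2, the first ionization dominates [H+].
Ka1 = x²/(0.0829 − x) = 1.6 × 10^-3
Solving the quadratic: x = (−Ka1 + √(Ka1² + 4·Ka1·C₀))/2 = 1.07 × 10^-2 M
pH = −log(1.07 × 10^-2) = 1.97

pH = 1.97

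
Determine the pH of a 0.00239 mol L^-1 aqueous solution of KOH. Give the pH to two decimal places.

pH = 11.38

KOH is a strong base; [OH-] = 0.00239 M.
pOH = -log(0.00239) = 2.62
pH = 14.00 - 2.62 = 11.38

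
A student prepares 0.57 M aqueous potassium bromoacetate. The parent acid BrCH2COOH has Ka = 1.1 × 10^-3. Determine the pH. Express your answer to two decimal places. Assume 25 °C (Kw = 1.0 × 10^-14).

pH = 8.36

BrCH2COO- is the conjugate base of the weak acid BrCH2COOH.
Kb = Kw/Ka = 1.0×10^-14 / 1.1 × 10^-3 = 9.09 × 10^-12
Kb = x²/(0.57 − x) = 9.09 × 10^-12
Assume x ≪ 0.57: x ≈ √(9.09 × 10^-12 × 0.57) = 2.28 × 10^-6 M
pOH = −log(2.28 × 10^-6) = 5.64; pH = 14.00 − 5.64 = 8.36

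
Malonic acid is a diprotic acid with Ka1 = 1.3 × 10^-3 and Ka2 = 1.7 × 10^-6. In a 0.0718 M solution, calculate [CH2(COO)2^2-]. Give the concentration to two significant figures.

1.7 × 10^-6 M

First ionization gives [H+] ≈ [CH2(COOH)COO-] = 9.03 × 10^-3 M.
Second step: Ka2 = [H+][CH2(COO)2^2-]/[CH2(COOH)COO-] ≈ [CH2(COO)2^2-] (since [H+] ≈ [CH2(COOH)COO-]).
So [CH2(COO)2^2-] ≈ Ka2.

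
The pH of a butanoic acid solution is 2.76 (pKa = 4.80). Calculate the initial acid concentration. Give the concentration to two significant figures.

C₀ = 1.9 × 10^-1 M

[H+] = 10^(-2.76) = 1.74 × 10^-3 M = x
Ka = 10^(−4.80) = 1.58 × 10^-5
Ka = x²/(C₀ − x) ⇒ C₀ = x + x²/Ka
C₀ = 1.74 × 10^-3 + (1.74 × 10^-3)²/(1.58 × 10^-5) = 1.93 × 10^-1 M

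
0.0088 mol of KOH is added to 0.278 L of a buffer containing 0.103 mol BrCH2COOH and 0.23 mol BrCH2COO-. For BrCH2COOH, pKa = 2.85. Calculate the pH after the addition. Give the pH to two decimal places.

pH = 3.25

After neutralization: n(BrCH2COOH) = 0.0942 mol, n(BrCH2COO-) = 0.239 mol.
Henderson–Hasselbalch with mole ratio 0.239/0.0942: pH = 2.85 + (+0.404)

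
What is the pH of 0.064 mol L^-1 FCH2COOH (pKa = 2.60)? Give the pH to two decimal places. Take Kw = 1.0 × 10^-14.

pH = 1.94

FCH2COOH ⇌ FCH2COO- + H+
Ka = 10^(−2.60) = 2.51 × 10^-3
Ka = [H+]²/(0.064 − [H+]) = 2.51 × 10^-3
[H+] is not negligible relative to C₀; solve [H+]² + 0.00251·[H+] − 0.000161 = 0.
[H+] = (−Ka + √(Ka² + 4·Ka·C₀))/2 = 1.15 × 10^-2 M
pH = −log[H+] = −log(1.15 × 10^-2) = 1.94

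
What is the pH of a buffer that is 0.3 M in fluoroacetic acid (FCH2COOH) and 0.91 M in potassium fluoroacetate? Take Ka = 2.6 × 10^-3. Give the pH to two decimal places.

pH = 3.07

pKa = −log(2.6 × 10^-3) = 2.585
Henderson–Hasselbalch: pH = pKa + log([FCH2COO-]/[FCH2COOH]) = 2.585 + log(0.91/0.3)
pH = 2.585 + (+0.482) = 3.07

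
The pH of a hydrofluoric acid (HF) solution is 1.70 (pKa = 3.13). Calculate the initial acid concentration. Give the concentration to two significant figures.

C₀ = 5.6 × 10^-1 M

[H+] = 10^(-1.70) = 2.00 × 10^-2 M = x
Ka = 10^(−3.13) = 7.41 × 10^-4
Ka = x²/(C₀ − x) ⇒ C₀ = x + x²/Ka
C₀ = 2.00 × 10^-2 + (2.00 × 10^-2)²/(7.41 × 10^-4) = 5.60 × 10^-1 M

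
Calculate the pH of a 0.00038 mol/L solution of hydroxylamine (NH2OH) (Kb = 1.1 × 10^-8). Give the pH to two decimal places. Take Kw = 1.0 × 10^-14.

NH2OH + H2O ⇌ NH3OH+ + OH-
From the ICE table, Kb = x²/(0.00038 − x) = 1.1 × 10^-8.
Assume x ≪ 0.00038: x ≈ √(1.1 × 10^-8 × 0.00038) = 2.04 × 10^-6 M
pOH = −log(2.04 × 10^-6) = 5.69; pH = 14.00 − 5.69 = 8.31

pH = 8.31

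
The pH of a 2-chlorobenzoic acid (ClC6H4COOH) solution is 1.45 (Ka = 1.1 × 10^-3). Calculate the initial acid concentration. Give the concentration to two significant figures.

C₀ = 1.2 M

[H+] = 10^(-1.45) = 3.55 × 10^-2 M = x
Ka = x²/(C₀ − x) ⇒ C₀ = x + x²/Ka
C₀ = 3.55 × 10^-2 + (3.55 × 10^-2)²/(1.1 × 10^-3) = 1.18 M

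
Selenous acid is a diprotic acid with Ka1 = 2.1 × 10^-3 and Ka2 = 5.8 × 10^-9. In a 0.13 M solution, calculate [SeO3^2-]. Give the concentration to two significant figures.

5.8 × 10^-9 M

First ionization gives [H+] ≈ [HSeO3-] = 1.55 × 10^-2 M.
Second step: Ka2 = [H+][SeO3^2-]/[HSeO3-] ≈ [SeO3^2-] (since [H+] ≈ [HSeO3-]).
So [SeO3^2-] ≈ Ka2.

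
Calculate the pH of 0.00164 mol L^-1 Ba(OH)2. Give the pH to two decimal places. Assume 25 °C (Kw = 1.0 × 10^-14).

Ba(OH)2 is a strong base (each formula unit releases 2 OH-); [OH-] = 0.00328 M.
pOH = -log(0.00328) = 2.48
pH = 14.00 - 2.48 = 11.52

pH = 11.52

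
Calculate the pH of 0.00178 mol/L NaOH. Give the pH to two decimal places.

NaOH is a strong base; [OH-] = 0.00178 M.
pOH = -log(0.00178) = 2.75
pH = 14.00 - 2.75 = 11.25

pH = 11.25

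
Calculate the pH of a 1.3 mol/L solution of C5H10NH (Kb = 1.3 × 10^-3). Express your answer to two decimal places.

C5H10NH + H2O ⇌ C5H10NH2+ + OH-
Let x = [OH-] at equilibrium. Kb = x²/(1.3 − x).
Neglecting x in the denominator: x = √(1.3 × 10^-3 × 1.3) = 4.11 × 10^-2 M
(x/C₀ = 3.2% < 5%, so the approximation holds.)
pOH = 1.39, so pH = 14.00 − pOH = 12.61

pH = 12.61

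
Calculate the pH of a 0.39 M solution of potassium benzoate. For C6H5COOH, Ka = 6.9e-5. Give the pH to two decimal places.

C6H5COO- is the conjugate base of the weak acid C6H5COOH.
Kb = Kw/Ka = 1.0×10^-14 / 6.9 × 10^-5 = 1.45 × 10^-10
From the ICE table, Kb = x²/(0.39 − x) = 1.45 × 10^-10.
Assume x ≪ 0.39: x ≈ √(1.45 × 10^-10 × 0.39) = 7.52 × 10^-6 M
pOH = 5.12, so pH = 14.00 − pOH = 8.88

pH = 8.88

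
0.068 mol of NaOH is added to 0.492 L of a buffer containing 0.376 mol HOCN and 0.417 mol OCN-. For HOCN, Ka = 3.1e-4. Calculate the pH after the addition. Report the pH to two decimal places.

pH = 3.71

After neutralization: n(HOCN) = 0.308 mol, n(OCN-) = 0.485 mol.
pKa = −log(3.1 × 10^-4) = 3.509
pH = pKa + log([A⁻]/[HA]) = 3.509 + log(0.485/0.308) = 3.509 +0.197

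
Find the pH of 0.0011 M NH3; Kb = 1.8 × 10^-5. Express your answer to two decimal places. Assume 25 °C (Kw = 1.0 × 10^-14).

NH3 + H2O ⇌ NH4+ + OH-
Kb = [OH-]²/(0.0011 − [OH-]) = 1.8 × 10^-5
[OH-] is not negligible relative to C₀; solve [OH-]² + 1.8e-05·[OH-] − 1.98e-08 = 0.
[OH-] = (−Kb + √(Kb² + 4·Kb·C₀))/2 = 1.32 × 10^-4 M
pOH = 3.88, so pH = 14.00 − pOH = 10.12

pH = 10.12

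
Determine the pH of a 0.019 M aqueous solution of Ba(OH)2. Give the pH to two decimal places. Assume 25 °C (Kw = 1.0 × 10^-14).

Ba(OH)2 is a strong base (each formula unit releases 2 OH-); [OH-] = 0.038 M.
pOH = -log(0.038) = 1.42
pH = 14.00 - 1.42 = 12.58

pH = 12.58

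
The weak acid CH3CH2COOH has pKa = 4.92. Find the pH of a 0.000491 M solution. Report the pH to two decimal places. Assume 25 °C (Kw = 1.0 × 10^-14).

pH = 4.15

CH3CH2COOH ⇌ CH3CH2COO- + H+
Ka = 10^(−4.92) = 1.20 × 10^-5
From the ICE table, Ka = x²/(0.000491 − x) = 1.20 × 10^-5.
Here C₀/Ka ≈ 40.9, so the small-x approximation fails. Use the quadratic:
x = [−1.2e-05 + √(1.2e-05² + 2.36e-08)]/2 = 7.10 × 10^-5 M
pH = −log(7.10 × 10^-5) = 4.15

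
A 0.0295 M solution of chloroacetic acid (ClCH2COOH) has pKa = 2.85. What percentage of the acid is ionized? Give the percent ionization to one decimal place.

ClCH2COOH ⇌ ClCH2COO- + H+; let x = [H+] at equilibrium.
Ka = 10^(−2.85) = 1.41 × 10^-3
Solve x² + 0.00141x − 4.16e-05 = 0 → x = 5.78 × 10^-3 M
% ionization = x/C₀ × 100% = 5.78 × 10^-3/0.0295 × 100% = 19.6%

19.6%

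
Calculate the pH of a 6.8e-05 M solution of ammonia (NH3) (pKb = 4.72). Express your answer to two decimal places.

NH3 + H2O ⇌ NH4+ + OH-
Kb = 10^(−4.72) = 1.91 × 10^-5
From the ICE table, Kb = [OH-]²/(6.8e-05 − [OH-]) = 1.91 × 10^-5.
Here C₀/Kb ≈ 3.56, so the small-[OH-] approximation fails. Use the quadratic:
[OH-] = [−1.91e-05 + √(1.91e-05² + 5.2e-09)]/2 = 2.77 × 10^-5 M
pOH = −log(2.77 × 10^-5) = 4.56; pH = 14.00 − 4.56 = 9.44

pH = 9.44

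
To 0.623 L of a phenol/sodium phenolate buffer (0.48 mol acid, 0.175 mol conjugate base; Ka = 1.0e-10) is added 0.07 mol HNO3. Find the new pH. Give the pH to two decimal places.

After neutralization: n(C6H5OH) = 0.55 mol, n(C6H5O-) = 0.105 mol.
pKa = −log(1.0 × 10^-10) = 10.000
pH = pKa + log([A⁻]/[HA]) = 10.000 + log(0.105/0.55) = 10.000 -0.719

pH = 9.28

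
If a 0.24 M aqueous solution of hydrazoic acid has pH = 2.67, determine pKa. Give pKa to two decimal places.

[H+] = 10^(-2.67) = 2.14 × 10^-3 M
At equilibrium [HA] = 0.24 − 2.14 × 10^-3 = 2.38 × 10^-1 M
Ka = [H+][A-]/[HA] = (2.14 × 10^-3)² / 2.38 × 10^-1 = 1.92 × 10^-5
pKa = -log(1.92 × 10^-5) = 4.72

pKa = 4.72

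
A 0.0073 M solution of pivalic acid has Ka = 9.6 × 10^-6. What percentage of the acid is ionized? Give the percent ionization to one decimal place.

(CH3)3CCOOH ⇌ (CH3)3CCOO- + H+; let x = [H+] at equilibrium.
x ≈ √(Ka·C₀) = √(9.6 × 10^-6 × 0.0073) = 2.65 × 10^-4 M
Fraction ionized = 2.65 × 10^-4 / 0.0073 = 0.0363 → 3.6%

3.6%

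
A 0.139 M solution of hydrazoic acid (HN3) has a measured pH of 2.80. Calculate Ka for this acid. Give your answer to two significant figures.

[H+] = 10^(-2.80) = 1.58 × 10^-3 M
At equilibrium [HA] = 0.139 − 1.58 × 10^-3 = 1.37 × 10^-1 M
Ka = [H+][A-]/[HA] = (1.58 × 10^-3)² / 1.37 × 10^-1 = 1.8 × 10^-5

Ka = 1.8 × 10^-5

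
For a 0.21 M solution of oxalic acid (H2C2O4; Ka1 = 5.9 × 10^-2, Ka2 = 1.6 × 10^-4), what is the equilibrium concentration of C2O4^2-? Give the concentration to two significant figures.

First ionization gives [H+] ≈ [HC2O4-] = 8.57 × 10^-2 M.
Second step: Ka2 = [H+][C2O4^2-]/[HC2O4-] ≈ [C2O4^2-] (since [H+] ≈ [HC2O4-]).
So [C2O4^2-] ≈ Ka2.

1.6 × 10^-4 M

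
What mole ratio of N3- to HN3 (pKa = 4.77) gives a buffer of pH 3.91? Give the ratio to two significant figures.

ratio = 0.14

pH = pKa + log(r) ⇒ log(r) = 3.91 − 4.77 = -0.86
r = [N3-]/[HN3] = 10^(-0.86) = 0.138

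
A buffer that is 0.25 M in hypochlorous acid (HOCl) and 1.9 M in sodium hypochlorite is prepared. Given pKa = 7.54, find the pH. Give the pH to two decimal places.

pH = 8.42

Using pH = pKa + log([base]/[acid]) with [base]/[acid] = 1.9/0.25:
pH = 7.54 + (+0.881) = 8.42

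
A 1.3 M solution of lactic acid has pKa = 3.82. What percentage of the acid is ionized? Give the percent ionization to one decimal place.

1.1%

CH3CH(OH)COOH ⇌ CH3CH(OH)COO- + H+; let x = [H+] at equilibrium.
Ka = 10^(−3.82) = 1.51 × 10^-4
x ≈ √(Ka·C₀) = √(1.51 × 10^-4 × 1.3) = 1.40 × 10^-2 M
% ionization = x/C₀ × 100% = 1.40 × 10^-2/1.3 × 100% = 1.1%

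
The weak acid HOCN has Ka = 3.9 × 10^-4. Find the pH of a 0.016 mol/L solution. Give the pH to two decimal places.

HOCN ⇌ OCN- + H+
Ka = x²/(0.016 − x) = 3.9 × 10^-4
x is not negligible relative to C₀; solve x² + 0.00039·x − 6.24e-06 = 0.
x = [−0.00039 + √(0.00039² + 2.5e-05)]/2 = 2.31 × 10^-3 M
pH = −log[H+] = −log(2.31 × 10^-3) = 2.64

pH = 2.64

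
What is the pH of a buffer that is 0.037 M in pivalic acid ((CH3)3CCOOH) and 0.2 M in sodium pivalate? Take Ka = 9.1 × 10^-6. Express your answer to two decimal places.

pH = 5.77

pKa = −log(9.1 × 10^-6) = 5.041
pH = pKa + log([A⁻]/[HA]) = 5.041 + log(0.2/0.037)
pH = 5.041 + (+0.733) = 5.77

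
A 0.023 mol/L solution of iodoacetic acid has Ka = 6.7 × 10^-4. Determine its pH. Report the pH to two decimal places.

ICH2COOH ⇌ ICH2COO- + H+
Let x = [H+] at equilibrium. Ka = x²/(0.023 − x).
Here C₀/Ka ≈ 34.3, so the small-x approximation fails. Use the quadratic:
x = (−Ka + √(Ka² + 4·Ka·C₀))/2 = 3.60 × 10^-3 M
pH = −log[H+] = −log(3.60 × 10^-3) = 2.44

pH = 2.44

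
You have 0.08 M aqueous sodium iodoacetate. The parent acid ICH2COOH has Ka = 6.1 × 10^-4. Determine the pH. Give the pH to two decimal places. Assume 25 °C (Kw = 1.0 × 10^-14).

ICH2COO- is the conjugate base of the weak acid ICH2COOH.
Kb = Kw/Ka = 1.0×10^-14 / 6.1 × 10^-4 = 1.64 × 10^-11
Kb = x²/(0.08 − x) = 1.64 × 10^-11
Neglecting x in the denominator: x = √(1.64 × 10^-11 × 0.08) = 1.15 × 10^-6 M
pOH = −log(1.15 × 10^-6) = 5.94; pH = 14.00 − 5.94 = 8.06

pH = 8.06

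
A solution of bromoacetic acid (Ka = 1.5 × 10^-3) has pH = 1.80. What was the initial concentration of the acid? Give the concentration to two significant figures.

[H+] = 10^(-1.80) = 1.58 × 10^-2 M = x
Ka = x²/(C₀ − x) ⇒ C₀ = x + x²/Ka
C₀ = 1.58 × 10^-2 + (1.58 × 10^-2)²/(1.5 × 10^-3) = 1.82 × 10^-1 M

C₀ = 1.8 × 10^-1 M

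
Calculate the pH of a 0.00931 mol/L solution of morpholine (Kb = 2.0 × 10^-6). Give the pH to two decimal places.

pH = 10.13

C4H8ONH + H2O ⇌ C4H8ONH2+ + OH-
From the ICE table, Kb = x²/(0.00931 − x) = 2.0 × 10^-6.
Neglecting x in the denominator: x = √(2.0 × 10^-6 × 0.00931) = 1.36 × 10^-4 M
Check: 1.5% ionized — well under 5%, approximation valid.
pOH = 3.87, so pH = 14.00 − pOH = 10.13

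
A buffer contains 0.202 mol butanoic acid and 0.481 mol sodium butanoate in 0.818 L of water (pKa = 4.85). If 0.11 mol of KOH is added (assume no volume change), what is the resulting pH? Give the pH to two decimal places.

OH- converts CH3(CH2)2COOH to CH3(CH2)2COO-: CH3(CH2)2COOH → 0.092 mol, CH3(CH2)2COO- → 0.591 mol.
pH = pKa + log([A⁻]/[HA]) = 4.85 + log(0.591/0.092) = 4.85 +0.808

pH = 5.66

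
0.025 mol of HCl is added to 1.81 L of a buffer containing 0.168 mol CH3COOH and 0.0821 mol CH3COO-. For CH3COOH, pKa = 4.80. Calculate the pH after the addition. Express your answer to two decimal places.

pH = 4.27

Added H+ converts CH3COO- to CH3COOH: CH3COOH → 0.193 mol, CH3COO- → 0.0571 mol.
Henderson–Hasselbalch with mole ratio 0.0571/0.193: pH = 4.80 + (-0.529)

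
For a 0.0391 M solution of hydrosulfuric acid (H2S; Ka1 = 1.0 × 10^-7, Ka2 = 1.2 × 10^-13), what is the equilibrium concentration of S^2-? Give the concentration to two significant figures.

1.2 × 10^-13 M

First ionization gives [H+] ≈ [HS-] = 6.25 × 10^-5 M.
Second step: Ka2 = [H+][S^2-]/[HS-] ≈ [S^2-] (since [H+] ≈ [HS-]).
So [S^2-] ≈ Ka2.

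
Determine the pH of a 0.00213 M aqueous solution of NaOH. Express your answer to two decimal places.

NaOH is a strong base; [OH-] = 0.00213 M.
pOH = -log(0.00213) = 2.67
pH = 14.00 - 2.67 = 11.33

pH = 11.33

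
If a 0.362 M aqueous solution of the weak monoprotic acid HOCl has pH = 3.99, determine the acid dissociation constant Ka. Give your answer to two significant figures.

[H+] = 10^(-3.99) = 1.02 × 10^-4 M
At equilibrium [HA] = 0.362 − 1.02 × 10^-4 = 3.62 × 10^-1 M
Ka = [H+][A-]/[HA] = (1.02 × 10^-4)² / 3.62 × 10^-1 = 2.9 × 10^-8

Ka = 2.9 × 10^-8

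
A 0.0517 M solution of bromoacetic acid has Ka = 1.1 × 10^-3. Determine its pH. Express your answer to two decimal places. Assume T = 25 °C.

pH = 2.15

BrCH2COOH ⇌ BrCH2COO- + H+
Ka = x²/(0.0517 − x) = 1.1 × 10^-3
x is not negligible relative to C₀; solve x² + 0.0011·x − 5.69e-05 = 0.
x = (−Ka + √(Ka² + 4·Ka·C₀))/2 = 7.01 × 10^-3 M
pH = −log[H+] = −log(7.01 × 10^-3) = 2.15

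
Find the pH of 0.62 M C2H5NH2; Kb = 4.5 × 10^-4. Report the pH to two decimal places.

C2H5NH2 + H2O ⇌ C2H5NH3+ + OH-
Kb = [OH-]²/(0.62 − [OH-]) = 4.5 × 10^-4
Neglecting [OH-] in the denominator: [OH-] = √(4.5 × 10^-4 × 0.62) = 1.67 × 10^-2 M
pOH = −log(1.67 × 10^-2) = 1.78; pH = 14.00 − 1.78 = 12.22

pH = 12.22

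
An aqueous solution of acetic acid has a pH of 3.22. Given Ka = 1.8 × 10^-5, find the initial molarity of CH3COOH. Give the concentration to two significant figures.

C₀ = 2.1 × 10^-2 M

[H+] = 10^(-3.22) = 6.03 × 10^-4 M = x
Ka = x²/(C₀ − x) ⇒ C₀ = x + x²/Ka
C₀ = 6.03 × 10^-4 + (6.03 × 10^-4)²/(1.8 × 10^-5) = 2.08 × 10^-2 M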